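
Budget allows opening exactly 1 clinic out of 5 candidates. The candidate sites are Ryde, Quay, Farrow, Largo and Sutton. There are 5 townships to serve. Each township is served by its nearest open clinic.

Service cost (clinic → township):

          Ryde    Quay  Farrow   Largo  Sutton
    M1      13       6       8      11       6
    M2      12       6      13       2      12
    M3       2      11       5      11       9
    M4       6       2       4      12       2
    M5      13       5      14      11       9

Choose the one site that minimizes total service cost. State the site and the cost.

Choose Quay only; total service cost 30.

With exactly 1 open, each township uses its cheapest among the chosen.
{Quay}: M1→Quay 6, M2→Quay 6, M3→Quay 11, M4→Quay 2, M5→Quay 5. Service cost 30.
{Sutton}: service cost 38
{Farrow}: service cost 44
Among all 5 size-1 choices, {Quay} is lowest.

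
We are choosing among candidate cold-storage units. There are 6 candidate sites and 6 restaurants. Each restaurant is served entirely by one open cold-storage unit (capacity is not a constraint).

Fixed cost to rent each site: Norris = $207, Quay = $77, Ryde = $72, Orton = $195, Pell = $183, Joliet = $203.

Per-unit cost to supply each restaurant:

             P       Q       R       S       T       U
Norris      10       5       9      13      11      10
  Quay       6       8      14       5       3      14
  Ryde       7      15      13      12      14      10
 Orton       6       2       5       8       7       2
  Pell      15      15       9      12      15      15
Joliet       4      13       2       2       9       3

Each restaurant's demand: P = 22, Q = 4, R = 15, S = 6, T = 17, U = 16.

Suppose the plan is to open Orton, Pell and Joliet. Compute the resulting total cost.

Each restaurant is assigned to its cheapest site among the open ones.
{Orton, Pell, Joliet}: P→Joliet 4·22=88, Q→Orton 2·4=8, R→Joliet 2·15=30, S→Joliet 2·6=12, T→Orton 7·17=119, U→Orton 2·16=32. Service 289; fixed 581; total 870.

Total cost: 870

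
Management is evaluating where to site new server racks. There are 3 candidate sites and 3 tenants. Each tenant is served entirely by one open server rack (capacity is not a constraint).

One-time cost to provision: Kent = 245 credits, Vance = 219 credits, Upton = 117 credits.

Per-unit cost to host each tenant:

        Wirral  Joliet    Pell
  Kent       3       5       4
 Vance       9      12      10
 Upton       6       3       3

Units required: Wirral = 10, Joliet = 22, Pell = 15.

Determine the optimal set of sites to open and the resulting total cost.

Open Upton only; minimum total cost 288.

For any fixed open set, each tenant goes to its cheapest open site; total = fixed + service.
{Upton}: Wirral→Upton 6·10=60, Joliet→Upton 3·22=66, Pell→Upton 3·15=45. Service 171; fixed 117; total 288.
{Kent}: service 200 + fixed 245 = 445
{Kent, Upton}: Wirral→Kent 3·10=30, Joliet→Upton 3·22=66, Pell→Upton 3·15=45. Service 141; fixed 362; total 503.
{Kent, Vance, Upton}: Wirral→Kent 3·10=30, Joliet→Upton 3·22=66, Pell→Upton 3·15=45. Service 141; fixed 581; total 722.
No other subset beats 288.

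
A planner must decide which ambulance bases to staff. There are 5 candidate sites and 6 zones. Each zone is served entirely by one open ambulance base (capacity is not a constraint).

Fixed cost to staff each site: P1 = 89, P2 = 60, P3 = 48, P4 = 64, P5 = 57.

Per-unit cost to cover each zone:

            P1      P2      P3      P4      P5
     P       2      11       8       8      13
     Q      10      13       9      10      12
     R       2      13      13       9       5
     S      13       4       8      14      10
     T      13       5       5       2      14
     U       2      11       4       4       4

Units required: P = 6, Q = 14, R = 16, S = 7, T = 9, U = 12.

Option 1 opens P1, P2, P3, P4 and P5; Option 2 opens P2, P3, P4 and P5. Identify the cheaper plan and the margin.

Option 1 is cheaper by 19.

Option 1: {P1, P2, P3, P4, P5}: P→P1 2·6=12, Q→P3 9·14=126, R→P1 2·16=32, S→P2 4·7=28, T→P4 2·9=18, U→P1 2·12=24. Service 240; fixed 318; total 558.
Option 2: {P2, P3, P4, P5}: P→P3 8·6=48, Q→P3 9·14=126, R→P5 5·16=80, S→P2 4·7=28, T→P4 2·9=18, U→P3 4·12=48. Service 348; fixed 229; total 577.
Difference: |558 − 577| = 19.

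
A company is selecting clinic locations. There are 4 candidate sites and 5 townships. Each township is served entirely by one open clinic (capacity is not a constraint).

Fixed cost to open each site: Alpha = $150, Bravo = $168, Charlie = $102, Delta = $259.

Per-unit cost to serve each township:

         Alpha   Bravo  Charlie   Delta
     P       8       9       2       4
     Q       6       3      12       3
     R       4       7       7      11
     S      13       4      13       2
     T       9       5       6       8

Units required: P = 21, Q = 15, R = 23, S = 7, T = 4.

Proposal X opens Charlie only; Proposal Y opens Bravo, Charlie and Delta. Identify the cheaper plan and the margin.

Proposal X is cheaper by 211.

Proposal X: {Charlie}: P→Charlie 2·21=42, Q→Charlie 12·15=180, R→Charlie 7·23=161, S→Charlie 13·7=91, T→Charlie 6·4=24. Service 498; fixed 102; total 600.
Proposal Y: {Bravo, Charlie, Delta}: P→Charlie 2·21=42, Q→Bravo 3·15=45, R→Bravo 7·23=161, S→Delta 2·7=14, T→Bravo 5·4=20. Service 282; fixed 529; total 811.
Difference: |600 − 811| = 211.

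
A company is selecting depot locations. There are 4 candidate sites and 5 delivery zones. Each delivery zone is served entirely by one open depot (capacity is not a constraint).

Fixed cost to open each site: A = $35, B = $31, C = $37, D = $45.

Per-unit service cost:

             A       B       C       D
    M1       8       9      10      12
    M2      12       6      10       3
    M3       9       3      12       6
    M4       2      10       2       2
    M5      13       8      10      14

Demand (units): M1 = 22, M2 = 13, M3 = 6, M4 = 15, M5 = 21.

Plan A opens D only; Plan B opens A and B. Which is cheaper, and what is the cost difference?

Plan A: {D}: M1→D 12·22=264, M2→D 3·13=39, M3→D 6·6=36, M4→D 2·15=30, M5→D 14·21=294. Service 663; fixed 45; total 708.
Plan B: {A, B}: M1→A 8·22=176, M2→B 6·13=78, M3→B 3·6=18, M4→A 2·15=30, M5→B 8·21=168. Service 470; fixed 66; total 536.
Difference: |708 − 536| = 172.

Plan B is cheaper by 172.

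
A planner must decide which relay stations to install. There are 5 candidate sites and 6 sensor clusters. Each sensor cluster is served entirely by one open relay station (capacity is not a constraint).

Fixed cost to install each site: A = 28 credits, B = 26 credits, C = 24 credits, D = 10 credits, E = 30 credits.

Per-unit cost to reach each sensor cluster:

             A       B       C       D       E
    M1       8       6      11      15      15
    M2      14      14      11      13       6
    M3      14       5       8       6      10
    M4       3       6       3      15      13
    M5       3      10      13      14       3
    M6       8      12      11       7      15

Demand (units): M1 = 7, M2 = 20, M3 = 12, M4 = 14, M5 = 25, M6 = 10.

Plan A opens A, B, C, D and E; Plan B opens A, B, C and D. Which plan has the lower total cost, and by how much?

Plan A: {A, B, C, D, E}: M1→B 6·7=42, M2→E 6·20=120, M3→B 5·12=60, M4→A 3·14=42, M5→A 3·25=75, M6→D 7·10=70. Service 409; fixed 118; total 527.
Plan B: {A, B, C, D}: M1→B 6·7=42, M2→C 11·20=220, M3→B 5·12=60, M4→A 3·14=42, M5→A 3·25=75, M6→D 7·10=70. Service 509; fixed 88; total 597.
Difference: |527 − 597| = 70.

Plan A is cheaper by 70.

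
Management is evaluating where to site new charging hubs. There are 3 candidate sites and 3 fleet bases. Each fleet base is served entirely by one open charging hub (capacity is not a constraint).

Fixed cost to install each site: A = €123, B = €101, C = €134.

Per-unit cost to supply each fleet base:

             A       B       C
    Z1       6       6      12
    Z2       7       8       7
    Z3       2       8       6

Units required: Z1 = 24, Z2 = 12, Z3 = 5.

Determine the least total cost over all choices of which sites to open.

Minimum total cost: 361

For any fixed open set, each fleet base goes to its cheapest open site; total = fixed + service.
{A}: Z1→A 6·24=144, Z2→A 7·12=84, Z3→A 2·5=10. Service 238; fixed 123; total 361.
{B}: Z1→B 6·24=144, Z2→B 8·12=96, Z3→B 8·5=40. Service 280; fixed 101; total 381.
{A, B}: Z1→A 6·24=144, Z2→A 7·12=84, Z3→A 2·5=10. Service 238; fixed 224; total 462.
{A, B, C}: Z1→A 6·24=144, Z2→A 7·12=84, Z3→A 2·5=10. Service 238; fixed 358; total 596.
No other subset beats 361.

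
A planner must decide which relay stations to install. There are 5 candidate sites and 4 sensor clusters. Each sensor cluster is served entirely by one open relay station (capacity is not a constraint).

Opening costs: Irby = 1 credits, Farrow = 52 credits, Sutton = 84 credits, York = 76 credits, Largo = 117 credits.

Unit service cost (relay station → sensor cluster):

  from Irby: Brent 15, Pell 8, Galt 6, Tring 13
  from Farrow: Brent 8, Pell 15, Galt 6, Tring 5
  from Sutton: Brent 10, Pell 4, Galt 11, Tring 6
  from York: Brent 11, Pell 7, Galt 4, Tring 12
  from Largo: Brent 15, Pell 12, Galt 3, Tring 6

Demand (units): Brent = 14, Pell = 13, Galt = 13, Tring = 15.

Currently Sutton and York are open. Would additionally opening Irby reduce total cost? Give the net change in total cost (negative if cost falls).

No — net change +1 (cost rises by 1).

Current service cost with {Sutton, York}: 334.
Adding Irby: each sensor cluster re-picks its cheapest; new service cost 334, saving 0.
Extra fixed cost: 1. Net change = 1 − 0 = 1.
(Totals: 494 → 495.)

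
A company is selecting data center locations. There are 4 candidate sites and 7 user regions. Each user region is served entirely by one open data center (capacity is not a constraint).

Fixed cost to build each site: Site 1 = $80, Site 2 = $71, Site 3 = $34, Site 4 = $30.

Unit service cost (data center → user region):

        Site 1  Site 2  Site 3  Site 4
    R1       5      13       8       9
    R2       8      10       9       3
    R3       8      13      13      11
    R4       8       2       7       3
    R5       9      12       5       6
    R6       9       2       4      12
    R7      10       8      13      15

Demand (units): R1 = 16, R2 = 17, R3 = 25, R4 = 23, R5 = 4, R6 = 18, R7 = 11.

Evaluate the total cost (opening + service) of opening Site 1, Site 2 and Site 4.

Total cost: 706

Each user region is assigned to its cheapest site among the open ones.
{Site 1, Site 2, Site 4}: R1→Site 1 5·16=80, R2→Site 4 3·17=51, R3→Site 1 8·25=200, R4→Site 2 2·23=46, R5→Site 4 6·4=24, R6→Site 2 2·18=36, R7→Site 2 8·11=88. Service 525; fixed 181; total 706.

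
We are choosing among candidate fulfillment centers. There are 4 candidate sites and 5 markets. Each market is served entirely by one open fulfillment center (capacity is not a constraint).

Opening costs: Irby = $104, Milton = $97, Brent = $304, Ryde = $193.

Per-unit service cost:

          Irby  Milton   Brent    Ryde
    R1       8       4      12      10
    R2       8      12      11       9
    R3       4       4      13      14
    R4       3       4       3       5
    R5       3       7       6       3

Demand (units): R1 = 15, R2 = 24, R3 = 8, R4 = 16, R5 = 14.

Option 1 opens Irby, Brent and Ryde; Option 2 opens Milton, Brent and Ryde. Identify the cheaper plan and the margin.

Option 1: {Irby, Brent, Ryde}: R1→Irby 8·15=120, R2→Irby 8·24=192, R3→Irby 4·8=32, R4→Irby 3·16=48, R5→Irby 3·14=42. Service 434; fixed 601; total 1035.
Option 2: {Milton, Brent, Ryde}: R1→Milton 4·15=60, R2→Ryde 9·24=216, R3→Milton 4·8=32, R4→Brent 3·16=48, R5→Ryde 3·14=42. Service 398; fixed 594; total 992.
Difference: |1035 − 992| = 43.

Option 2 is cheaper by 43.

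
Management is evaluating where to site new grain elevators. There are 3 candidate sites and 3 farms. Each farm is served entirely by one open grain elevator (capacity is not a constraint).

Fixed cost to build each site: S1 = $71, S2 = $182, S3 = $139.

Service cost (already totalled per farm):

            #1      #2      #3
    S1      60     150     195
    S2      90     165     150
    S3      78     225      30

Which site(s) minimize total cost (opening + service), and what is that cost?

For any fixed open set, each farm goes to its cheapest open site; total = fixed + service.
{S1, S3}: #1→S1 60, #2→S1 150, #3→S3 30. Service 240; fixed 210; total 450.
{S3}: #1→S3 78, #2→S3 225, #3→S3 30. Service 333; fixed 139; total 472.
{S1}: #1→S1 60, #2→S1 150, #3→S1 195. Service 405; fixed 71; total 476.
{S1, S2, S3}: #1→S1 60, #2→S1 150, #3→S3 30. Service 240; fixed 392; total 632.
No other subset beats 450.

Open S1 and S3; minimum total cost 450.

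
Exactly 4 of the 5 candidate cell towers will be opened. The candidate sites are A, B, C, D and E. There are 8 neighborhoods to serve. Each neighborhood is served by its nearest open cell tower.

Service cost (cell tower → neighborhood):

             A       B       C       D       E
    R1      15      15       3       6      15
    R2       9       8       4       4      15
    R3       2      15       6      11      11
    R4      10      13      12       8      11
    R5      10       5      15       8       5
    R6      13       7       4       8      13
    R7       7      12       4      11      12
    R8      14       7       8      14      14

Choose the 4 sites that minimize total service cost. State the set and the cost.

Choose A, B, C and D; total service cost 37.

With exactly 4 open, each neighborhood uses its cheapest among the chosen.
{A, B, C, D}: R1→C 3, R2→C 4, R3→A 2, R4→D 8, R5→B 5, R6→C 4, R7→C 4, R8→B 7. Service cost 37.
{A, C, D, E}: service cost 38
{A, B, C, E}: service cost 39
Among all 5 size-4 choices, {A, B, C, D} is lowest.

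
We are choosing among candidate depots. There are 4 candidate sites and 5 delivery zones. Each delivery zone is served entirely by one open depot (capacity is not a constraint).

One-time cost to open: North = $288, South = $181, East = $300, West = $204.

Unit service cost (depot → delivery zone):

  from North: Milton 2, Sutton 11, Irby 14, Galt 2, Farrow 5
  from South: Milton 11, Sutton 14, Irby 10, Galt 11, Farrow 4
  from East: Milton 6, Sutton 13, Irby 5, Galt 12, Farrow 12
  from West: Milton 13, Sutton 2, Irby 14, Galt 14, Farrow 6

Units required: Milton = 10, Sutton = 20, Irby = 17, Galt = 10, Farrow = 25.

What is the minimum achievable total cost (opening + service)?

For any fixed open set, each delivery zone goes to its cheapest open site; total = fixed + service.
{West}: Milton→West 13·10=130, Sutton→West 2·20=40, Irby→West 14·17=238, Galt→West 14·10=140, Farrow→West 6·25=150. Service 698; fixed 204; total 902.
{North}: service 623 + fixed 288 = 911
{South, West}: Milton→South 11·10=110, Sutton→West 2·20=40, Irby→South 10·17=170, Galt→South 11·10=110, Farrow→South 4·25=100. Service 530; fixed 385; total 915.
{North, South, East, West}: service 265 + fixed 973 = 1238
No other subset beats 902.

Minimum total cost: 902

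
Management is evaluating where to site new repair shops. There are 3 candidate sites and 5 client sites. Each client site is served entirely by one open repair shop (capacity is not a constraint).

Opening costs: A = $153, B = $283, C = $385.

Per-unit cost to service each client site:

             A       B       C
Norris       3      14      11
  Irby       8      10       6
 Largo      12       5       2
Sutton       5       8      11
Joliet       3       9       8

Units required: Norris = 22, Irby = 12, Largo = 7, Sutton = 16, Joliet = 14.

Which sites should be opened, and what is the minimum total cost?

For any fixed open set, each client site goes to its cheapest open site; total = fixed + service.
{A}: Norris→A 3·22=66, Irby→A 8·12=96, Largo→A 12·7=84, Sutton→A 5·16=80, Joliet→A 3·14=42. Service 368; fixed 153; total 521.
{A, B}: service 319 + fixed 436 = 755
{A, C}: Norris→A 3·22=66, Irby→C 6·12=72, Largo→C 2·7=14, Sutton→A 5·16=80, Joliet→A 3·14=42. Service 274; fixed 538; total 812.
{A, B, C}: service 274 + fixed 821 = 1095
(All 7 nonempty subsets were checked; A only is lowest.)

Open A only; minimum total cost 521.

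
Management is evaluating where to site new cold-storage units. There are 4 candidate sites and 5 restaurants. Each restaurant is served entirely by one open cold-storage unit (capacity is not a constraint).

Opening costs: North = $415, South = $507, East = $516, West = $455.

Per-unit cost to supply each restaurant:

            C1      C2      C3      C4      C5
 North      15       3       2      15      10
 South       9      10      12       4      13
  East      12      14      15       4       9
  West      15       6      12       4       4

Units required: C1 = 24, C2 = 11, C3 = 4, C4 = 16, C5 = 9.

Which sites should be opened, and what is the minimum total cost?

For any fixed open set, each restaurant goes to its cheapest open site; total = fixed + service.
{West}: C1→West 15·24=360, C2→West 6·11=66, C3→West 12·4=48, C4→West 4·16=64, C5→West 4·9=36. Service 574; fixed 455; total 1029.
{South}: service 555 + fixed 507 = 1062
{North}: service 731 + fixed 415 = 1146
{North, South, East, West}: C1→South 9·24=216, C2→North 3·11=33, C3→North 2·4=8, C4→South 4·16=64, C5→West 4·9=36. Service 357; fixed 1893; total 2250.
No other subset beats 1029.

Open West only; minimum total cost 1029.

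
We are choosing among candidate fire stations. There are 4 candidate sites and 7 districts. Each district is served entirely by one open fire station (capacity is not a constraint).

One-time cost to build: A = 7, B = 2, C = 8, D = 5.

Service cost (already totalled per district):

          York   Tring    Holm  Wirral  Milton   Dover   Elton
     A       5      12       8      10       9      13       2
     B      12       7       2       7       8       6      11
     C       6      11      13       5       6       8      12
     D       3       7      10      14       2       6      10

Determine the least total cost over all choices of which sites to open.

Minimum total cost: 43

For any fixed open set, each district goes to its cheapest open site; total = fixed + service.
{A, B, D}: York→D 3, Tring→B 7, Holm→B 2, Wirral→B 7, Milton→D 2, Dover→B 6, Elton→A 2. Service 29; fixed 14; total 43.
{B, D}: York→D 3, Tring→B 7, Holm→B 2, Wirral→B 7, Milton→D 2, Dover→B 6, Elton→D 10. Service 37; fixed 7; total 44.
{A, B}: service 37 + fixed 9 = 46
{A, B, C, D}: service 27 + fixed 22 = 49
No other subset beats 43.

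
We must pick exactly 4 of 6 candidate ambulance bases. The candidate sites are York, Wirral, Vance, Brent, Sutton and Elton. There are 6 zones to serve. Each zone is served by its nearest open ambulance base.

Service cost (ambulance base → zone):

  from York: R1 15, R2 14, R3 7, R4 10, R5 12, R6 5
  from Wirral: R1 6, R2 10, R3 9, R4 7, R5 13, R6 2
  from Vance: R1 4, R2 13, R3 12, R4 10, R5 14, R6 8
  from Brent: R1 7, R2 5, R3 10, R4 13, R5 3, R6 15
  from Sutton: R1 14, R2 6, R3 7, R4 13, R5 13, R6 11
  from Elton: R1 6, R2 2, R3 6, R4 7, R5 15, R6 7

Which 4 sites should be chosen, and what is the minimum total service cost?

Choose Wirral, Vance, Brent and Elton; total service cost 24.

With exactly 4 open, each zone uses its cheapest among the chosen.
{Wirral, Vance, Brent, Elton}: R1→Vance 4, R2→Elton 2, R3→Elton 6, R4→Wirral 7, R5→Brent 3, R6→Wirral 2. Service cost 24.
{York, Wirral, Brent, Elton}: service cost 26
{Wirral, Brent, Sutton, Elton}: service cost 26
Among all 15 size-4 choices, {Wirral, Vance, Brent, Elton} is lowest.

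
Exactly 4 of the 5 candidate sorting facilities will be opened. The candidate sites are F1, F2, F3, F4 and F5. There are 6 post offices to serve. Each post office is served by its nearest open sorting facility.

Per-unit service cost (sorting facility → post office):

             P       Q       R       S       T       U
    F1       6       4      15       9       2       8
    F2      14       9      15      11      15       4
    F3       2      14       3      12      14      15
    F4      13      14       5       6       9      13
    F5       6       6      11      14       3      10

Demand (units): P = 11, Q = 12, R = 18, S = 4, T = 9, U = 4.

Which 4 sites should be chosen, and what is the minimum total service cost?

Choose F1, F2, F3 and F4; total service cost 182.

With exactly 4 open, each post office uses its cheapest among the chosen.
{F1, F2, F3, F4}: P→F3 2·11=22, Q→F1 4·12=48, R→F3 3·18=54, S→F4 6·4=24, T→F1 2·9=18, U→F2 4·4=16. Service cost 182.
{F1, F2, F3, F5}: service cost 194
{F1, F3, F4, F5}: service cost 198
Among all 5 size-4 choices, {F1, F2, F3, F4} is lowest.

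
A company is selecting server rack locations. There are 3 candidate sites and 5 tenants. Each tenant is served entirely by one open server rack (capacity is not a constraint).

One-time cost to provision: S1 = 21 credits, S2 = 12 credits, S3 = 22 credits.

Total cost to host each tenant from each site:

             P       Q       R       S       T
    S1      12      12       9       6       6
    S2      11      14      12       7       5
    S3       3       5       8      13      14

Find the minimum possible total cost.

For any fixed open set, each tenant goes to its cheapest open site; total = fixed + service.
{S2}: P→S2 11, Q→S2 14, R→S2 12, S→S2 7, T→S2 5. Service 49; fixed 12; total 61.
{S2, S3}: P→S3 3, Q→S3 5, R→S3 8, S→S2 7, T→S2 5. Service 28; fixed 34; total 62.
{S3}: service 43 + fixed 22 = 65
{S1, S2, S3}: P→S3 3, Q→S3 5, R→S3 8, S→S1 6, T→S2 5. Service 27; fixed 55; total 82.
No other subset beats 61.

Minimum total cost: 61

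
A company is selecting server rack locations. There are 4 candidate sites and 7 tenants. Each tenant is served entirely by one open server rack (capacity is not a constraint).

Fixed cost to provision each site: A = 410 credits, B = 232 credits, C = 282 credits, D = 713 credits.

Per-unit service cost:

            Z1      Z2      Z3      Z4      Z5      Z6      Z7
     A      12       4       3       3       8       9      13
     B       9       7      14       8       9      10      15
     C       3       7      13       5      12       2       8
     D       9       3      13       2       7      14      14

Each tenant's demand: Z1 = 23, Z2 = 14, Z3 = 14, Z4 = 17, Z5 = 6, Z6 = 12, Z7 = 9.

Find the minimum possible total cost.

Minimum total cost: 884

For any fixed open set, each tenant goes to its cheapest open site; total = fixed + service.
{C}: Z1→C 3·23=69, Z2→C 7·14=98, Z3→C 13·14=182, Z4→C 5·17=85, Z5→C 12·6=72, Z6→C 2·12=24, Z7→C 8·9=72. Service 602; fixed 282; total 884.
{A, C}: Z1→C 3·23=69, Z2→A 4·14=56, Z3→A 3·14=42, Z4→A 3·17=51, Z5→A 8·6=48, Z6→C 2·12=24, Z7→C 8·9=72. Service 362; fixed 692; total 1054.
{B, C}: Z1→C 3·23=69, Z2→B 7·14=98, Z3→C 13·14=182, Z4→C 5·17=85, Z5→B 9·6=54, Z6→C 2·12=24, Z7→C 8·9=72. Service 584; fixed 514; total 1098.
{A, B, C, D}: service 325 + fixed 1637 = 1962
No other subset beats 884.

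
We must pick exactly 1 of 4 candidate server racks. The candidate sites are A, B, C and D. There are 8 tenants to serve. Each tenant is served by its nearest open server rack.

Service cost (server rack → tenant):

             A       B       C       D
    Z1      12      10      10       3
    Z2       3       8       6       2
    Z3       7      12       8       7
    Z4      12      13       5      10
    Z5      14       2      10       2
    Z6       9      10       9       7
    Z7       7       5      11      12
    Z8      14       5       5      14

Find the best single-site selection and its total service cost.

With exactly 1 open, each tenant uses its cheapest among the chosen.
{D}: Z1→D 3, Z2→D 2, Z3→D 7, Z4→D 10, Z5→D 2, Z6→D 7, Z7→D 12, Z8→D 14. Service cost 57.
{C}: service cost 64
{B}: service cost 65
Among all 4 size-1 choices, {D} is lowest.

Choose D only; total service cost 57.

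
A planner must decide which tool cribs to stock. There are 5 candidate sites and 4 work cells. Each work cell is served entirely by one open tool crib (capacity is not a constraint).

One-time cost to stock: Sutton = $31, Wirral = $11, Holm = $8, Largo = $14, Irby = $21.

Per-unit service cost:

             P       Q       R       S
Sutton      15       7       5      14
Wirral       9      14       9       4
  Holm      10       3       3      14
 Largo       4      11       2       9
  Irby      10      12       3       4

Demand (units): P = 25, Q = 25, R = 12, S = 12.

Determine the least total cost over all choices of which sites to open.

For any fixed open set, each work cell goes to its cheapest open site; total = fixed + service.
{Wirral, Holm, Largo}: P→Largo 4·25=100, Q→Holm 3·25=75, R→Largo 2·12=24, S→Wirral 4·12=48. Service 247; fixed 33; total 280.
{Holm, Largo, Irby}: P→Largo 4·25=100, Q→Holm 3·25=75, R→Largo 2·12=24, S→Irby 4·12=48. Service 247; fixed 43; total 290.
{Wirral, Holm, Largo, Irby}: P→Largo 4·25=100, Q→Holm 3·25=75, R→Largo 2·12=24, S→Wirral 4·12=48. Service 247; fixed 54; total 301.
{Sutton, Wirral, Holm, Largo, Irby}: P→Largo 4·25=100, Q→Holm 3·25=75, R→Largo 2·12=24, S→Wirral 4·12=48. Service 247; fixed 85; total 332.
No other subset beats 280.

Minimum total cost: 280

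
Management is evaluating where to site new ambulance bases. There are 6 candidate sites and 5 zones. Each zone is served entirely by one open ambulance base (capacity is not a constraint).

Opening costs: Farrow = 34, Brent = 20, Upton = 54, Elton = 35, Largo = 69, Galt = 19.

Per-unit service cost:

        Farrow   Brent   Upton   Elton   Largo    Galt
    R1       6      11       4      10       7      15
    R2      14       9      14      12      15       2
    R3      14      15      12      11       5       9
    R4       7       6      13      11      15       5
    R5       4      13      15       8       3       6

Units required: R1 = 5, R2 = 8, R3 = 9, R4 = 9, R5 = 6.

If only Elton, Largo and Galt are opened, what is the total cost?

Each zone is assigned to its cheapest site among the open ones.
{Elton, Largo, Galt}: R1→Largo 7·5=35, R2→Galt 2·8=16, R3→Largo 5·9=45, R4→Galt 5·9=45, R5→Largo 3·6=18. Service 159; fixed 123; total 282.

Total cost: 282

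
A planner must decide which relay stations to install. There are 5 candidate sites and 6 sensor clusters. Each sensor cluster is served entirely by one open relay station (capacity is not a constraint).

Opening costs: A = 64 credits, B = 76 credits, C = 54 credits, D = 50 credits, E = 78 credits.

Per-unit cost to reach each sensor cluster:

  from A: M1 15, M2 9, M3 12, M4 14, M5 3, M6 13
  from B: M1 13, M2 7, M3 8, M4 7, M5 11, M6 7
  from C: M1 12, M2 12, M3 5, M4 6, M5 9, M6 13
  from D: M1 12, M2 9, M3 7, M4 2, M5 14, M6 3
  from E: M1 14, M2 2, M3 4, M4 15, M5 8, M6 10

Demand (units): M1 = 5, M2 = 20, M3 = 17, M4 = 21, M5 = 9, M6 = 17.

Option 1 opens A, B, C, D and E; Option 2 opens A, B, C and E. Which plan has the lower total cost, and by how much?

Option 1 is cheaper by 102.

Option 1: {A, B, C, D, E}: M1→C 12·5=60, M2→E 2·20=40, M3→E 4·17=68, M4→D 2·21=42, M5→A 3·9=27, M6→D 3·17=51. Service 288; fixed 322; total 610.
Option 2: {A, B, C, E}: M1→C 12·5=60, M2→E 2·20=40, M3→E 4·17=68, M4→C 6·21=126, M5→A 3·9=27, M6→B 7·17=119. Service 440; fixed 272; total 712.
Difference: |610 − 712| = 102.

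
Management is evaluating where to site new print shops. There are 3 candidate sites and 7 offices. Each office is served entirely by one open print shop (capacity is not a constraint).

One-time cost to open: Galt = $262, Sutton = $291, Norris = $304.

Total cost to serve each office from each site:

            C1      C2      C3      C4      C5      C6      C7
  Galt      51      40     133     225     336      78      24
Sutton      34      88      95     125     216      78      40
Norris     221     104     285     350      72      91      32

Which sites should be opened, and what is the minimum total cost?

For any fixed open set, each office goes to its cheapest open site; total = fixed + service.
{Sutton}: C1→Sutton 34, C2→Sutton 88, C3→Sutton 95, C4→Sutton 125, C5→Sutton 216, C6→Sutton 78, C7→Sutton 40. Service 676; fixed 291; total 967.
{Sutton, Norris}: C1→Sutton 34, C2→Sutton 88, C3→Sutton 95, C4→Sutton 125, C5→Norris 72, C6→Sutton 78, C7→Norris 32. Service 524; fixed 595; total 1119.
{Galt}: C1→Galt 51, C2→Galt 40, C3→Galt 133, C4→Galt 225, C5→Galt 336, C6→Galt 78, C7→Galt 24. Service 887; fixed 262; total 1149.
{Galt, Sutton, Norris}: service 468 + fixed 857 = 1325
No other subset beats 967.

Open Sutton only; minimum total cost 967.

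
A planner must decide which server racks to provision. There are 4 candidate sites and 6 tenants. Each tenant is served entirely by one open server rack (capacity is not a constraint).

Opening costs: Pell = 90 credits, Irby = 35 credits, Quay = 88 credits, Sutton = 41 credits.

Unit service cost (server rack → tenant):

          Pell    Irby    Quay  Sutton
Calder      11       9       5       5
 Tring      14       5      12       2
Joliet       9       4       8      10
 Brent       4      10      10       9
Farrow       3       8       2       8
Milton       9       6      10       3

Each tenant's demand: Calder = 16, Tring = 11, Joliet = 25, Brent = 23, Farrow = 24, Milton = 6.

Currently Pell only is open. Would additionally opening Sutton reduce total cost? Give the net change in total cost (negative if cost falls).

Current service cost with {Pell}: 773.
Adding Sutton: each tenant re-picks its cheapest; new service cost 509, saving 264.
Extra fixed cost: 41. Net change = 41 − 264 = -223.
(Totals: 863 → 640.)

Yes — net change −223 (cost falls by 223).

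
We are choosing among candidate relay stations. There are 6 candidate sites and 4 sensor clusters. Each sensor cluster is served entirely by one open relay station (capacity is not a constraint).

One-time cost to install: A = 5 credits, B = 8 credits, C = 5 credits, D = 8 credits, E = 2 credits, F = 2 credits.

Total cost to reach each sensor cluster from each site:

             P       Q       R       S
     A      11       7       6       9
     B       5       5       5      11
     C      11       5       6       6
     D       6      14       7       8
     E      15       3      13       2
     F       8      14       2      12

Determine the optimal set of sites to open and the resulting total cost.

For any fixed open set, each sensor cluster goes to its cheapest open site; total = fixed + service.
{E, F}: P→F 8, Q→E 3, R→F 2, S→E 2. Service 15; fixed 4; total 19.
{A, E, F}: P→F 8, Q→E 3, R→F 2, S→E 2. Service 15; fixed 9; total 24.
{B, E, F}: service 12 + fixed 12 = 24
{A, B, C, D, E, F}: P→B 5, Q→E 3, R→F 2, S→E 2. Service 12; fixed 30; total 42.
No other subset beats 19.

Open E and F; minimum total cost 19.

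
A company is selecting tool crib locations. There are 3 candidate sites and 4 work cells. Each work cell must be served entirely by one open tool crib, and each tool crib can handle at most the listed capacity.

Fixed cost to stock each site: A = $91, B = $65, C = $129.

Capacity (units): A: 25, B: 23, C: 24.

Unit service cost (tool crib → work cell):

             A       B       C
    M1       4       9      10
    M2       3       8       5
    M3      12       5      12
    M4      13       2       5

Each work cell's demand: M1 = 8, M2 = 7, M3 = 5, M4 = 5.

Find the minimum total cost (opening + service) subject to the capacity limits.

Open {A, B}: M1→A 4·8=32, M2→A 3·7=21, M3→B 5·5=25, M4→B 2·5=10.
Loads: A carries 15/25, B carries 10/23. Service 88; fixed 156; total 244.
Next best feasible plan costs 269.

Minimum total cost: 244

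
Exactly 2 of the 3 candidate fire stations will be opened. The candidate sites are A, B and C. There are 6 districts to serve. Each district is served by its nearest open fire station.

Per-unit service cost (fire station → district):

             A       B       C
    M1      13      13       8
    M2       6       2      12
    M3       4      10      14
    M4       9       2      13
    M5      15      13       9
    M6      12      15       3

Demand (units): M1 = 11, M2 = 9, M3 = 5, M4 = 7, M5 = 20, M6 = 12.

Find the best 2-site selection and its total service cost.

Choose B and C; total service cost 386.

With exactly 2 open, each district uses its cheapest among the chosen.
{B, C}: M1→C 8·11=88, M2→B 2·9=18, M3→B 10·5=50, M4→B 2·7=14, M5→C 9·20=180, M6→C 3·12=36. Service cost 386.
{A, C}: service cost 441
{A, B}: service cost 599
Among all 3 size-2 choices, {B, C} is lowest.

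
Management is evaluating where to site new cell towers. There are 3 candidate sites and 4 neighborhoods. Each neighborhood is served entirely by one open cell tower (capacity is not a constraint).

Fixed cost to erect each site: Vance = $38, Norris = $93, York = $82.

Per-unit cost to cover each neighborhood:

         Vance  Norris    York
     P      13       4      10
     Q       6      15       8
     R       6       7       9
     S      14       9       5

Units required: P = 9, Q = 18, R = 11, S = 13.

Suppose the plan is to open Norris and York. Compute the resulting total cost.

Each neighborhood is assigned to its cheapest site among the open ones.
{Norris, York}: P→Norris 4·9=36, Q→York 8·18=144, R→Norris 7·11=77, S→York 5·13=65. Service 322; fixed 175; total 497.

Total cost: 497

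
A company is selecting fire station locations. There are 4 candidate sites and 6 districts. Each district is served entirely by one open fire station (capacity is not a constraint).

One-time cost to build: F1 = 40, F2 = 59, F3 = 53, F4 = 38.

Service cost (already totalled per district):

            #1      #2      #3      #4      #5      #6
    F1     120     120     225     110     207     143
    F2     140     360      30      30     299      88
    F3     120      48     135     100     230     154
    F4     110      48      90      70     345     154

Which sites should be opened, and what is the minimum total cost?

For any fixed open set, each district goes to its cheapest open site; total = fixed + service.
{F1, F2, F4}: #1→F4 110, #2→F4 48, #3→F2 30, #4→F2 30, #5→F1 207, #6→F2 88. Service 513; fixed 137; total 650.
{F2, F3}: service 546 + fixed 112 = 658
{F1, F2, F3}: service 523 + fixed 152 = 675
{F1, F2, F3, F4}: service 513 + fixed 190 = 703
No other subset beats 650.

Open F1, F2 and F4; minimum total cost 650.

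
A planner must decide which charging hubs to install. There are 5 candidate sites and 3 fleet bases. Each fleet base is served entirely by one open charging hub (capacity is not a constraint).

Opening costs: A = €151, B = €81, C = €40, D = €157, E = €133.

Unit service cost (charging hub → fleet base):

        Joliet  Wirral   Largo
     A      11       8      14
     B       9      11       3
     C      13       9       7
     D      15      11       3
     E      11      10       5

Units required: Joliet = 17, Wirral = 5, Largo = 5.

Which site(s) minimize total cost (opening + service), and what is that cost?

For any fixed open set, each fleet base goes to its cheapest open site; total = fixed + service.
{B}: Joliet→B 9·17=153, Wirral→B 11·5=55, Largo→B 3·5=15. Service 223; fixed 81; total 304.
{B, C}: Joliet→B 9·17=153, Wirral→C 9·5=45, Largo→B 3·5=15. Service 213; fixed 121; total 334.
{C}: service 301 + fixed 40 = 341
{A, B, C, D, E}: service 208 + fixed 562 = 770
No other subset beats 304.

Open B only; minimum total cost 304.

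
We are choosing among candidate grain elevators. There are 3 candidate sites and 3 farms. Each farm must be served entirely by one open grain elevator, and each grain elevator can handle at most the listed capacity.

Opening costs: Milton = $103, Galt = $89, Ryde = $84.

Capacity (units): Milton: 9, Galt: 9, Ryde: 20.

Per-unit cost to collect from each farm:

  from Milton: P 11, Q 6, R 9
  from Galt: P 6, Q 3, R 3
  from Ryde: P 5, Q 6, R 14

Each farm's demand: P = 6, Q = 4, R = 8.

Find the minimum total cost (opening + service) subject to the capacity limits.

Open {Ryde}: P→Ryde 5·6=30, Q→Ryde 6·4=24, R→Ryde 14·8=112.
Loads: Ryde carries 18/20. Service 166; fixed 84; total 250.
Next best feasible plan costs 251.

Minimum total cost: 250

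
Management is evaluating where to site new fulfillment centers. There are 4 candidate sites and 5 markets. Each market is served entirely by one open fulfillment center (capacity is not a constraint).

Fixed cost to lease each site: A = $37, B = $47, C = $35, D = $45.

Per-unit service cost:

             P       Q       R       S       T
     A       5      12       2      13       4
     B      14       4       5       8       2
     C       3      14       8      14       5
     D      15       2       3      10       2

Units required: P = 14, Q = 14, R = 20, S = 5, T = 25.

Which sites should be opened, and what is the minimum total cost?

For any fixed open set, each market goes to its cheapest open site; total = fixed + service.
{C, D}: P→C 3·14=42, Q→D 2·14=28, R→D 3·20=60, S→D 10·5=50, T→D 2·25=50. Service 230; fixed 80; total 310.
{A, D}: service 238 + fixed 82 = 320
{A, C, D}: service 210 + fixed 117 = 327
{A, B, C, D}: P→C 3·14=42, Q→D 2·14=28, R→A 2·20=40, S→B 8·5=40, T→B 2·25=50. Service 200; fixed 164; total 364.
(All 15 nonempty subsets were checked; C and D is lowest.)

Open C and D; minimum total cost 310.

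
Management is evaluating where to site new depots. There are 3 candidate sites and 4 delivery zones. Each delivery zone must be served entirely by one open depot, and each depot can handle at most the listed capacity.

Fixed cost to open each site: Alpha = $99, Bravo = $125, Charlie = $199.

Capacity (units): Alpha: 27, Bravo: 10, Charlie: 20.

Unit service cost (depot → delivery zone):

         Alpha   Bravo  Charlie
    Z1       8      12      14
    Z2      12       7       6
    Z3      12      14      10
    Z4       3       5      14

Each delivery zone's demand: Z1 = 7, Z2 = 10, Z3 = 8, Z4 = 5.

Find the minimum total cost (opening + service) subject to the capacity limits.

Minimum total cost: 461

Open {Alpha, Bravo}: Z1→Alpha 8·7=56, Z2→Bravo 7·10=70, Z3→Alpha 12·8=96, Z4→Alpha 3·5=15.
Loads: Alpha carries 20/27, Bravo carries 10/10. Service 237; fixed 224; total 461.
Next best feasible plan costs 509.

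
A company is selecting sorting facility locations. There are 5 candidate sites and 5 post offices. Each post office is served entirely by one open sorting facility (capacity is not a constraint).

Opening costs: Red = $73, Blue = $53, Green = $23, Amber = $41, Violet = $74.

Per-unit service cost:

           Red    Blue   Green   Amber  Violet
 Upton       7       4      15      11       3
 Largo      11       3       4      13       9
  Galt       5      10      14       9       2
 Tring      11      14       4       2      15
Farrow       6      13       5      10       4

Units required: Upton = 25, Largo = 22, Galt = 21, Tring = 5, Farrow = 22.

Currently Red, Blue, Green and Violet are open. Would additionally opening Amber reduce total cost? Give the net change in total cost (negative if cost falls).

Current service cost with {Red, Blue, Green, Violet}: 291.
Adding Amber: each post office re-picks its cheapest; new service cost 281, saving 10.
Extra fixed cost: 41. Net change = 41 − 10 = 31.
(Totals: 514 → 545.)

No — net change +31 (cost rises by 31).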